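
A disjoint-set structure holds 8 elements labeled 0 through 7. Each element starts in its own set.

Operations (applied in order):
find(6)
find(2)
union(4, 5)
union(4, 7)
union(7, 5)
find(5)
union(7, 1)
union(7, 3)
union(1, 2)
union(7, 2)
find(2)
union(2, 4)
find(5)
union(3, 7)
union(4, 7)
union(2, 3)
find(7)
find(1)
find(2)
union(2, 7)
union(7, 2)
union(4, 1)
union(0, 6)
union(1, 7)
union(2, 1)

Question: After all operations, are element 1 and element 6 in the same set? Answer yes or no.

Step 1: find(6) -> no change; set of 6 is {6}
Step 2: find(2) -> no change; set of 2 is {2}
Step 3: union(4, 5) -> merged; set of 4 now {4, 5}
Step 4: union(4, 7) -> merged; set of 4 now {4, 5, 7}
Step 5: union(7, 5) -> already same set; set of 7 now {4, 5, 7}
Step 6: find(5) -> no change; set of 5 is {4, 5, 7}
Step 7: union(7, 1) -> merged; set of 7 now {1, 4, 5, 7}
Step 8: union(7, 3) -> merged; set of 7 now {1, 3, 4, 5, 7}
Step 9: union(1, 2) -> merged; set of 1 now {1, 2, 3, 4, 5, 7}
Step 10: union(7, 2) -> already same set; set of 7 now {1, 2, 3, 4, 5, 7}
Step 11: find(2) -> no change; set of 2 is {1, 2, 3, 4, 5, 7}
Step 12: union(2, 4) -> already same set; set of 2 now {1, 2, 3, 4, 5, 7}
Step 13: find(5) -> no change; set of 5 is {1, 2, 3, 4, 5, 7}
Step 14: union(3, 7) -> already same set; set of 3 now {1, 2, 3, 4, 5, 7}
Step 15: union(4, 7) -> already same set; set of 4 now {1, 2, 3, 4, 5, 7}
Step 16: union(2, 3) -> already same set; set of 2 now {1, 2, 3, 4, 5, 7}
Step 17: find(7) -> no change; set of 7 is {1, 2, 3, 4, 5, 7}
Step 18: find(1) -> no change; set of 1 is {1, 2, 3, 4, 5, 7}
Step 19: find(2) -> no change; set of 2 is {1, 2, 3, 4, 5, 7}
Step 20: union(2, 7) -> already same set; set of 2 now {1, 2, 3, 4, 5, 7}
Step 21: union(7, 2) -> already same set; set of 7 now {1, 2, 3, 4, 5, 7}
Step 22: union(4, 1) -> already same set; set of 4 now {1, 2, 3, 4, 5, 7}
Step 23: union(0, 6) -> merged; set of 0 now {0, 6}
Step 24: union(1, 7) -> already same set; set of 1 now {1, 2, 3, 4, 5, 7}
Step 25: union(2, 1) -> already same set; set of 2 now {1, 2, 3, 4, 5, 7}
Set of 1: {1, 2, 3, 4, 5, 7}; 6 is not a member.

Answer: no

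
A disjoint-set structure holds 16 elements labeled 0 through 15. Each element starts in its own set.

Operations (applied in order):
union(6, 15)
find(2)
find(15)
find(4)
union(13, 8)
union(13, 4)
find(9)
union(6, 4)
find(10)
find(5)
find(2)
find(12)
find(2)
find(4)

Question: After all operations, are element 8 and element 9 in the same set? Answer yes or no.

Step 1: union(6, 15) -> merged; set of 6 now {6, 15}
Step 2: find(2) -> no change; set of 2 is {2}
Step 3: find(15) -> no change; set of 15 is {6, 15}
Step 4: find(4) -> no change; set of 4 is {4}
Step 5: union(13, 8) -> merged; set of 13 now {8, 13}
Step 6: union(13, 4) -> merged; set of 13 now {4, 8, 13}
Step 7: find(9) -> no change; set of 9 is {9}
Step 8: union(6, 4) -> merged; set of 6 now {4, 6, 8, 13, 15}
Step 9: find(10) -> no change; set of 10 is {10}
Step 10: find(5) -> no change; set of 5 is {5}
Step 11: find(2) -> no change; set of 2 is {2}
Step 12: find(12) -> no change; set of 12 is {12}
Step 13: find(2) -> no change; set of 2 is {2}
Step 14: find(4) -> no change; set of 4 is {4, 6, 8, 13, 15}
Set of 8: {4, 6, 8, 13, 15}; 9 is not a member.

Answer: no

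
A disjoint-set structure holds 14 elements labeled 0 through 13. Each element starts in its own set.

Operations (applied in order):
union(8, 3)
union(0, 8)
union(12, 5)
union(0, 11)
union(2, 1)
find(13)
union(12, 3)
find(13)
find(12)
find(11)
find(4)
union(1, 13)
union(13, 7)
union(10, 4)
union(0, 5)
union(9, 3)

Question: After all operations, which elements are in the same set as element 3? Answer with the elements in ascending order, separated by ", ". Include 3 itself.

Answer: 0, 3, 5, 8, 9, 11, 12

Derivation:
Step 1: union(8, 3) -> merged; set of 8 now {3, 8}
Step 2: union(0, 8) -> merged; set of 0 now {0, 3, 8}
Step 3: union(12, 5) -> merged; set of 12 now {5, 12}
Step 4: union(0, 11) -> merged; set of 0 now {0, 3, 8, 11}
Step 5: union(2, 1) -> merged; set of 2 now {1, 2}
Step 6: find(13) -> no change; set of 13 is {13}
Step 7: union(12, 3) -> merged; set of 12 now {0, 3, 5, 8, 11, 12}
Step 8: find(13) -> no change; set of 13 is {13}
Step 9: find(12) -> no change; set of 12 is {0, 3, 5, 8, 11, 12}
Step 10: find(11) -> no change; set of 11 is {0, 3, 5, 8, 11, 12}
Step 11: find(4) -> no change; set of 4 is {4}
Step 12: union(1, 13) -> merged; set of 1 now {1, 2, 13}
Step 13: union(13, 7) -> merged; set of 13 now {1, 2, 7, 13}
Step 14: union(10, 4) -> merged; set of 10 now {4, 10}
Step 15: union(0, 5) -> already same set; set of 0 now {0, 3, 5, 8, 11, 12}
Step 16: union(9, 3) -> merged; set of 9 now {0, 3, 5, 8, 9, 11, 12}
Component of 3: {0, 3, 5, 8, 9, 11, 12}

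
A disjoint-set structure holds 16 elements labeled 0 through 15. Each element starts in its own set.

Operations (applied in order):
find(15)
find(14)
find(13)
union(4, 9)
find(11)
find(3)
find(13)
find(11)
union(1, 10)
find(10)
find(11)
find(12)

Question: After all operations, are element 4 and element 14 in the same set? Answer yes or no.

Step 1: find(15) -> no change; set of 15 is {15}
Step 2: find(14) -> no change; set of 14 is {14}
Step 3: find(13) -> no change; set of 13 is {13}
Step 4: union(4, 9) -> merged; set of 4 now {4, 9}
Step 5: find(11) -> no change; set of 11 is {11}
Step 6: find(3) -> no change; set of 3 is {3}
Step 7: find(13) -> no change; set of 13 is {13}
Step 8: find(11) -> no change; set of 11 is {11}
Step 9: union(1, 10) -> merged; set of 1 now {1, 10}
Step 10: find(10) -> no change; set of 10 is {1, 10}
Step 11: find(11) -> no change; set of 11 is {11}
Step 12: find(12) -> no change; set of 12 is {12}
Set of 4: {4, 9}; 14 is not a member.

Answer: no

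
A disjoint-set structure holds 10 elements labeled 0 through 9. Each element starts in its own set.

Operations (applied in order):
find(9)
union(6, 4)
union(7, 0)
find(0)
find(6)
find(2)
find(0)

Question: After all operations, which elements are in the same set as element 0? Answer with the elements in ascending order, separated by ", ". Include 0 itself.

Step 1: find(9) -> no change; set of 9 is {9}
Step 2: union(6, 4) -> merged; set of 6 now {4, 6}
Step 3: union(7, 0) -> merged; set of 7 now {0, 7}
Step 4: find(0) -> no change; set of 0 is {0, 7}
Step 5: find(6) -> no change; set of 6 is {4, 6}
Step 6: find(2) -> no change; set of 2 is {2}
Step 7: find(0) -> no change; set of 0 is {0, 7}
Component of 0: {0, 7}

Answer: 0, 7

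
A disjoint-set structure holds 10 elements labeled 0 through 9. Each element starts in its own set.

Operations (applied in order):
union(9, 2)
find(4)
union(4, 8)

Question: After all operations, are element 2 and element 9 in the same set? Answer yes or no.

Answer: yes

Derivation:
Step 1: union(9, 2) -> merged; set of 9 now {2, 9}
Step 2: find(4) -> no change; set of 4 is {4}
Step 3: union(4, 8) -> merged; set of 4 now {4, 8}
Set of 2: {2, 9}; 9 is a member.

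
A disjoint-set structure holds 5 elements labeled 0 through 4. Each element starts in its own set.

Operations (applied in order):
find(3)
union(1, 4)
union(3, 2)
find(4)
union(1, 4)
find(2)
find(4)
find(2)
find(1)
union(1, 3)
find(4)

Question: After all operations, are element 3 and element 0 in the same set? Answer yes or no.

Answer: no

Derivation:
Step 1: find(3) -> no change; set of 3 is {3}
Step 2: union(1, 4) -> merged; set of 1 now {1, 4}
Step 3: union(3, 2) -> merged; set of 3 now {2, 3}
Step 4: find(4) -> no change; set of 4 is {1, 4}
Step 5: union(1, 4) -> already same set; set of 1 now {1, 4}
Step 6: find(2) -> no change; set of 2 is {2, 3}
Step 7: find(4) -> no change; set of 4 is {1, 4}
Step 8: find(2) -> no change; set of 2 is {2, 3}
Step 9: find(1) -> no change; set of 1 is {1, 4}
Step 10: union(1, 3) -> merged; set of 1 now {1, 2, 3, 4}
Step 11: find(4) -> no change; set of 4 is {1, 2, 3, 4}
Set of 3: {1, 2, 3, 4}; 0 is not a member.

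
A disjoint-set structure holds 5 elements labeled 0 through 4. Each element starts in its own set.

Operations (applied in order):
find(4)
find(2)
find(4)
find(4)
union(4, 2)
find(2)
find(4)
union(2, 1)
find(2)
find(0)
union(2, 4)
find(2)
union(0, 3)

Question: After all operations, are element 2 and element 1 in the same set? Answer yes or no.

Step 1: find(4) -> no change; set of 4 is {4}
Step 2: find(2) -> no change; set of 2 is {2}
Step 3: find(4) -> no change; set of 4 is {4}
Step 4: find(4) -> no change; set of 4 is {4}
Step 5: union(4, 2) -> merged; set of 4 now {2, 4}
Step 6: find(2) -> no change; set of 2 is {2, 4}
Step 7: find(4) -> no change; set of 4 is {2, 4}
Step 8: union(2, 1) -> merged; set of 2 now {1, 2, 4}
Step 9: find(2) -> no change; set of 2 is {1, 2, 4}
Step 10: find(0) -> no change; set of 0 is {0}
Step 11: union(2, 4) -> already same set; set of 2 now {1, 2, 4}
Step 12: find(2) -> no change; set of 2 is {1, 2, 4}
Step 13: union(0, 3) -> merged; set of 0 now {0, 3}
Set of 2: {1, 2, 4}; 1 is a member.

Answer: yes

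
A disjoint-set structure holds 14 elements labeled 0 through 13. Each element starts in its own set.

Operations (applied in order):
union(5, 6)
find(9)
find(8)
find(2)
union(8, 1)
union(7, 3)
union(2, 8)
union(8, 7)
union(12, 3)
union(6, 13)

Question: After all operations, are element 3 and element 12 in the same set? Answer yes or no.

Step 1: union(5, 6) -> merged; set of 5 now {5, 6}
Step 2: find(9) -> no change; set of 9 is {9}
Step 3: find(8) -> no change; set of 8 is {8}
Step 4: find(2) -> no change; set of 2 is {2}
Step 5: union(8, 1) -> merged; set of 8 now {1, 8}
Step 6: union(7, 3) -> merged; set of 7 now {3, 7}
Step 7: union(2, 8) -> merged; set of 2 now {1, 2, 8}
Step 8: union(8, 7) -> merged; set of 8 now {1, 2, 3, 7, 8}
Step 9: union(12, 3) -> merged; set of 12 now {1, 2, 3, 7, 8, 12}
Step 10: union(6, 13) -> merged; set of 6 now {5, 6, 13}
Set of 3: {1, 2, 3, 7, 8, 12}; 12 is a member.

Answer: yes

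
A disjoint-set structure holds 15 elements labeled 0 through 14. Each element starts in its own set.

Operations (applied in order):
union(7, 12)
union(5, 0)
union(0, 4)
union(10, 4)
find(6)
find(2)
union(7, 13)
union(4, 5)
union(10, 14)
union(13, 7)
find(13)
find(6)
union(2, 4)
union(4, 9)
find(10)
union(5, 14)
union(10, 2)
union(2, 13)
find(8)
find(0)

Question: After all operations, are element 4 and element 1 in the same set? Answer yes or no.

Step 1: union(7, 12) -> merged; set of 7 now {7, 12}
Step 2: union(5, 0) -> merged; set of 5 now {0, 5}
Step 3: union(0, 4) -> merged; set of 0 now {0, 4, 5}
Step 4: union(10, 4) -> merged; set of 10 now {0, 4, 5, 10}
Step 5: find(6) -> no change; set of 6 is {6}
Step 6: find(2) -> no change; set of 2 is {2}
Step 7: union(7, 13) -> merged; set of 7 now {7, 12, 13}
Step 8: union(4, 5) -> already same set; set of 4 now {0, 4, 5, 10}
Step 9: union(10, 14) -> merged; set of 10 now {0, 4, 5, 10, 14}
Step 10: union(13, 7) -> already same set; set of 13 now {7, 12, 13}
Step 11: find(13) -> no change; set of 13 is {7, 12, 13}
Step 12: find(6) -> no change; set of 6 is {6}
Step 13: union(2, 4) -> merged; set of 2 now {0, 2, 4, 5, 10, 14}
Step 14: union(4, 9) -> merged; set of 4 now {0, 2, 4, 5, 9, 10, 14}
Step 15: find(10) -> no change; set of 10 is {0, 2, 4, 5, 9, 10, 14}
Step 16: union(5, 14) -> already same set; set of 5 now {0, 2, 4, 5, 9, 10, 14}
Step 17: union(10, 2) -> already same set; set of 10 now {0, 2, 4, 5, 9, 10, 14}
Step 18: union(2, 13) -> merged; set of 2 now {0, 2, 4, 5, 7, 9, 10, 12, 13, 14}
Step 19: find(8) -> no change; set of 8 is {8}
Step 20: find(0) -> no change; set of 0 is {0, 2, 4, 5, 7, 9, 10, 12, 13, 14}
Set of 4: {0, 2, 4, 5, 7, 9, 10, 12, 13, 14}; 1 is not a member.

Answer: no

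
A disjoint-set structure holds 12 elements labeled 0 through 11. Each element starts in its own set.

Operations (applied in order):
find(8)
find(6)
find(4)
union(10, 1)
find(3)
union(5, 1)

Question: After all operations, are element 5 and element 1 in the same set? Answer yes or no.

Step 1: find(8) -> no change; set of 8 is {8}
Step 2: find(6) -> no change; set of 6 is {6}
Step 3: find(4) -> no change; set of 4 is {4}
Step 4: union(10, 1) -> merged; set of 10 now {1, 10}
Step 5: find(3) -> no change; set of 3 is {3}
Step 6: union(5, 1) -> merged; set of 5 now {1, 5, 10}
Set of 5: {1, 5, 10}; 1 is a member.

Answer: yes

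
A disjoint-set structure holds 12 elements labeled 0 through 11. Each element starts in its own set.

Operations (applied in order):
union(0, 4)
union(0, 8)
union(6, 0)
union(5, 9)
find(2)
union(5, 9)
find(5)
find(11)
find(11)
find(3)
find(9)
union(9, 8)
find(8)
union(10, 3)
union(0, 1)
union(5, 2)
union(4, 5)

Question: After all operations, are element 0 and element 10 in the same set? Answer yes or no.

Step 1: union(0, 4) -> merged; set of 0 now {0, 4}
Step 2: union(0, 8) -> merged; set of 0 now {0, 4, 8}
Step 3: union(6, 0) -> merged; set of 6 now {0, 4, 6, 8}
Step 4: union(5, 9) -> merged; set of 5 now {5, 9}
Step 5: find(2) -> no change; set of 2 is {2}
Step 6: union(5, 9) -> already same set; set of 5 now {5, 9}
Step 7: find(5) -> no change; set of 5 is {5, 9}
Step 8: find(11) -> no change; set of 11 is {11}
Step 9: find(11) -> no change; set of 11 is {11}
Step 10: find(3) -> no change; set of 3 is {3}
Step 11: find(9) -> no change; set of 9 is {5, 9}
Step 12: union(9, 8) -> merged; set of 9 now {0, 4, 5, 6, 8, 9}
Step 13: find(8) -> no change; set of 8 is {0, 4, 5, 6, 8, 9}
Step 14: union(10, 3) -> merged; set of 10 now {3, 10}
Step 15: union(0, 1) -> merged; set of 0 now {0, 1, 4, 5, 6, 8, 9}
Step 16: union(5, 2) -> merged; set of 5 now {0, 1, 2, 4, 5, 6, 8, 9}
Step 17: union(4, 5) -> already same set; set of 4 now {0, 1, 2, 4, 5, 6, 8, 9}
Set of 0: {0, 1, 2, 4, 5, 6, 8, 9}; 10 is not a member.

Answer: no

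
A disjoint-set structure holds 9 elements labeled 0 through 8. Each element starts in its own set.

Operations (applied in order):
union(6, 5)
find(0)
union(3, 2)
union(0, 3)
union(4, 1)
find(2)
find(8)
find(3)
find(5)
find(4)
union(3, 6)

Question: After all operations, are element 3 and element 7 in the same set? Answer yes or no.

Step 1: union(6, 5) -> merged; set of 6 now {5, 6}
Step 2: find(0) -> no change; set of 0 is {0}
Step 3: union(3, 2) -> merged; set of 3 now {2, 3}
Step 4: union(0, 3) -> merged; set of 0 now {0, 2, 3}
Step 5: union(4, 1) -> merged; set of 4 now {1, 4}
Step 6: find(2) -> no change; set of 2 is {0, 2, 3}
Step 7: find(8) -> no change; set of 8 is {8}
Step 8: find(3) -> no change; set of 3 is {0, 2, 3}
Step 9: find(5) -> no change; set of 5 is {5, 6}
Step 10: find(4) -> no change; set of 4 is {1, 4}
Step 11: union(3, 6) -> merged; set of 3 now {0, 2, 3, 5, 6}
Set of 3: {0, 2, 3, 5, 6}; 7 is not a member.

Answer: no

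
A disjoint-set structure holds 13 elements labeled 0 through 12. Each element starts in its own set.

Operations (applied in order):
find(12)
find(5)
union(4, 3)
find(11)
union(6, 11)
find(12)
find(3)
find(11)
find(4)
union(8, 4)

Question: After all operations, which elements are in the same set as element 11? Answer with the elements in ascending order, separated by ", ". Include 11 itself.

Answer: 6, 11

Derivation:
Step 1: find(12) -> no change; set of 12 is {12}
Step 2: find(5) -> no change; set of 5 is {5}
Step 3: union(4, 3) -> merged; set of 4 now {3, 4}
Step 4: find(11) -> no change; set of 11 is {11}
Step 5: union(6, 11) -> merged; set of 6 now {6, 11}
Step 6: find(12) -> no change; set of 12 is {12}
Step 7: find(3) -> no change; set of 3 is {3, 4}
Step 8: find(11) -> no change; set of 11 is {6, 11}
Step 9: find(4) -> no change; set of 4 is {3, 4}
Step 10: union(8, 4) -> merged; set of 8 now {3, 4, 8}
Component of 11: {6, 11}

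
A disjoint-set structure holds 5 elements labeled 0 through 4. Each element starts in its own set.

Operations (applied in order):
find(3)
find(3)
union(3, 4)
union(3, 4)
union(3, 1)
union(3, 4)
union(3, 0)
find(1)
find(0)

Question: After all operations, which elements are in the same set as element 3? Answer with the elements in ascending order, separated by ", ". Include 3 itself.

Step 1: find(3) -> no change; set of 3 is {3}
Step 2: find(3) -> no change; set of 3 is {3}
Step 3: union(3, 4) -> merged; set of 3 now {3, 4}
Step 4: union(3, 4) -> already same set; set of 3 now {3, 4}
Step 5: union(3, 1) -> merged; set of 3 now {1, 3, 4}
Step 6: union(3, 4) -> already same set; set of 3 now {1, 3, 4}
Step 7: union(3, 0) -> merged; set of 3 now {0, 1, 3, 4}
Step 8: find(1) -> no change; set of 1 is {0, 1, 3, 4}
Step 9: find(0) -> no change; set of 0 is {0, 1, 3, 4}
Component of 3: {0, 1, 3, 4}

Answer: 0, 1, 3, 4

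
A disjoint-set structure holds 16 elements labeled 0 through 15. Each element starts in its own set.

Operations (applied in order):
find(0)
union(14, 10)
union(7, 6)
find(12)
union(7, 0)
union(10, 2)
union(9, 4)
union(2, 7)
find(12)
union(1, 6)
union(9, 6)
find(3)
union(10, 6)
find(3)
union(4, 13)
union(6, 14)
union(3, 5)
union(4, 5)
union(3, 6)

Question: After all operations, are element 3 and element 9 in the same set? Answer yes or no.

Answer: yes

Derivation:
Step 1: find(0) -> no change; set of 0 is {0}
Step 2: union(14, 10) -> merged; set of 14 now {10, 14}
Step 3: union(7, 6) -> merged; set of 7 now {6, 7}
Step 4: find(12) -> no change; set of 12 is {12}
Step 5: union(7, 0) -> merged; set of 7 now {0, 6, 7}
Step 6: union(10, 2) -> merged; set of 10 now {2, 10, 14}
Step 7: union(9, 4) -> merged; set of 9 now {4, 9}
Step 8: union(2, 7) -> merged; set of 2 now {0, 2, 6, 7, 10, 14}
Step 9: find(12) -> no change; set of 12 is {12}
Step 10: union(1, 6) -> merged; set of 1 now {0, 1, 2, 6, 7, 10, 14}
Step 11: union(9, 6) -> merged; set of 9 now {0, 1, 2, 4, 6, 7, 9, 10, 14}
Step 12: find(3) -> no change; set of 3 is {3}
Step 13: union(10, 6) -> already same set; set of 10 now {0, 1, 2, 4, 6, 7, 9, 10, 14}
Step 14: find(3) -> no change; set of 3 is {3}
Step 15: union(4, 13) -> merged; set of 4 now {0, 1, 2, 4, 6, 7, 9, 10, 13, 14}
Step 16: union(6, 14) -> already same set; set of 6 now {0, 1, 2, 4, 6, 7, 9, 10, 13, 14}
Step 17: union(3, 5) -> merged; set of 3 now {3, 5}
Step 18: union(4, 5) -> merged; set of 4 now {0, 1, 2, 3, 4, 5, 6, 7, 9, 10, 13, 14}
Step 19: union(3, 6) -> already same set; set of 3 now {0, 1, 2, 3, 4, 5, 6, 7, 9, 10, 13, 14}
Set of 3: {0, 1, 2, 3, 4, 5, 6, 7, 9, 10, 13, 14}; 9 is a member.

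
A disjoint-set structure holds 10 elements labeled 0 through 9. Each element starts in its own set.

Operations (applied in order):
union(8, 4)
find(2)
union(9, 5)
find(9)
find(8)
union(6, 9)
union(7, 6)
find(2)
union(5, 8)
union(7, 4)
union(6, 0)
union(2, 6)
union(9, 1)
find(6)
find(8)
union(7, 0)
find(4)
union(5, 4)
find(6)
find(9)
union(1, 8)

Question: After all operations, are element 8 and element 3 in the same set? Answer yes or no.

Step 1: union(8, 4) -> merged; set of 8 now {4, 8}
Step 2: find(2) -> no change; set of 2 is {2}
Step 3: union(9, 5) -> merged; set of 9 now {5, 9}
Step 4: find(9) -> no change; set of 9 is {5, 9}
Step 5: find(8) -> no change; set of 8 is {4, 8}
Step 6: union(6, 9) -> merged; set of 6 now {5, 6, 9}
Step 7: union(7, 6) -> merged; set of 7 now {5, 6, 7, 9}
Step 8: find(2) -> no change; set of 2 is {2}
Step 9: union(5, 8) -> merged; set of 5 now {4, 5, 6, 7, 8, 9}
Step 10: union(7, 4) -> already same set; set of 7 now {4, 5, 6, 7, 8, 9}
Step 11: union(6, 0) -> merged; set of 6 now {0, 4, 5, 6, 7, 8, 9}
Step 12: union(2, 6) -> merged; set of 2 now {0, 2, 4, 5, 6, 7, 8, 9}
Step 13: union(9, 1) -> merged; set of 9 now {0, 1, 2, 4, 5, 6, 7, 8, 9}
Step 14: find(6) -> no change; set of 6 is {0, 1, 2, 4, 5, 6, 7, 8, 9}
Step 15: find(8) -> no change; set of 8 is {0, 1, 2, 4, 5, 6, 7, 8, 9}
Step 16: union(7, 0) -> already same set; set of 7 now {0, 1, 2, 4, 5, 6, 7, 8, 9}
Step 17: find(4) -> no change; set of 4 is {0, 1, 2, 4, 5, 6, 7, 8, 9}
Step 18: union(5, 4) -> already same set; set of 5 now {0, 1, 2, 4, 5, 6, 7, 8, 9}
Step 19: find(6) -> no change; set of 6 is {0, 1, 2, 4, 5, 6, 7, 8, 9}
Step 20: find(9) -> no change; set of 9 is {0, 1, 2, 4, 5, 6, 7, 8, 9}
Step 21: union(1, 8) -> already same set; set of 1 now {0, 1, 2, 4, 5, 6, 7, 8, 9}
Set of 8: {0, 1, 2, 4, 5, 6, 7, 8, 9}; 3 is not a member.

Answer: no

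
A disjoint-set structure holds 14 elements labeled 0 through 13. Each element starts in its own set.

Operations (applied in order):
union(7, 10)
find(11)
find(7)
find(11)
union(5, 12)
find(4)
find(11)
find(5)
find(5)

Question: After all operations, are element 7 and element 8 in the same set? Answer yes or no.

Step 1: union(7, 10) -> merged; set of 7 now {7, 10}
Step 2: find(11) -> no change; set of 11 is {11}
Step 3: find(7) -> no change; set of 7 is {7, 10}
Step 4: find(11) -> no change; set of 11 is {11}
Step 5: union(5, 12) -> merged; set of 5 now {5, 12}
Step 6: find(4) -> no change; set of 4 is {4}
Step 7: find(11) -> no change; set of 11 is {11}
Step 8: find(5) -> no change; set of 5 is {5, 12}
Step 9: find(5) -> no change; set of 5 is {5, 12}
Set of 7: {7, 10}; 8 is not a member.

Answer: no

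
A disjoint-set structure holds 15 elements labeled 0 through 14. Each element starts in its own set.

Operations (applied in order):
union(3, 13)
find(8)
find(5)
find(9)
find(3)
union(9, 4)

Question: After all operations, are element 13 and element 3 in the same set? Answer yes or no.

Step 1: union(3, 13) -> merged; set of 3 now {3, 13}
Step 2: find(8) -> no change; set of 8 is {8}
Step 3: find(5) -> no change; set of 5 is {5}
Step 4: find(9) -> no change; set of 9 is {9}
Step 5: find(3) -> no change; set of 3 is {3, 13}
Step 6: union(9, 4) -> merged; set of 9 now {4, 9}
Set of 13: {3, 13}; 3 is a member.

Answer: yes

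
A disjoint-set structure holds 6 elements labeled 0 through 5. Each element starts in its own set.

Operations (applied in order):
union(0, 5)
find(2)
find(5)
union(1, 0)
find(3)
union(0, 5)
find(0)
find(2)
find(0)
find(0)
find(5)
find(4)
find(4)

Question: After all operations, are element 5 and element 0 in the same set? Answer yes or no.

Answer: yes

Derivation:
Step 1: union(0, 5) -> merged; set of 0 now {0, 5}
Step 2: find(2) -> no change; set of 2 is {2}
Step 3: find(5) -> no change; set of 5 is {0, 5}
Step 4: union(1, 0) -> merged; set of 1 now {0, 1, 5}
Step 5: find(3) -> no change; set of 3 is {3}
Step 6: union(0, 5) -> already same set; set of 0 now {0, 1, 5}
Step 7: find(0) -> no change; set of 0 is {0, 1, 5}
Step 8: find(2) -> no change; set of 2 is {2}
Step 9: find(0) -> no change; set of 0 is {0, 1, 5}
Step 10: find(0) -> no change; set of 0 is {0, 1, 5}
Step 11: find(5) -> no change; set of 5 is {0, 1, 5}
Step 12: find(4) -> no change; set of 4 is {4}
Step 13: find(4) -> no change; set of 4 is {4}
Set of 5: {0, 1, 5}; 0 is a member.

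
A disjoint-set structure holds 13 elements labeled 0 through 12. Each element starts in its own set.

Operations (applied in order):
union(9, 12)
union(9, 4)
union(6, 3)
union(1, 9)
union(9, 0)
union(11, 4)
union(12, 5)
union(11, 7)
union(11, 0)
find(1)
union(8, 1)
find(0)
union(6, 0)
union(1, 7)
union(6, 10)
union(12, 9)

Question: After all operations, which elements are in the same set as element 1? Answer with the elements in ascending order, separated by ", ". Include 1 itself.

Step 1: union(9, 12) -> merged; set of 9 now {9, 12}
Step 2: union(9, 4) -> merged; set of 9 now {4, 9, 12}
Step 3: union(6, 3) -> merged; set of 6 now {3, 6}
Step 4: union(1, 9) -> merged; set of 1 now {1, 4, 9, 12}
Step 5: union(9, 0) -> merged; set of 9 now {0, 1, 4, 9, 12}
Step 6: union(11, 4) -> merged; set of 11 now {0, 1, 4, 9, 11, 12}
Step 7: union(12, 5) -> merged; set of 12 now {0, 1, 4, 5, 9, 11, 12}
Step 8: union(11, 7) -> merged; set of 11 now {0, 1, 4, 5, 7, 9, 11, 12}
Step 9: union(11, 0) -> already same set; set of 11 now {0, 1, 4, 5, 7, 9, 11, 12}
Step 10: find(1) -> no change; set of 1 is {0, 1, 4, 5, 7, 9, 11, 12}
Step 11: union(8, 1) -> merged; set of 8 now {0, 1, 4, 5, 7, 8, 9, 11, 12}
Step 12: find(0) -> no change; set of 0 is {0, 1, 4, 5, 7, 8, 9, 11, 12}
Step 13: union(6, 0) -> merged; set of 6 now {0, 1, 3, 4, 5, 6, 7, 8, 9, 11, 12}
Step 14: union(1, 7) -> already same set; set of 1 now {0, 1, 3, 4, 5, 6, 7, 8, 9, 11, 12}
Step 15: union(6, 10) -> merged; set of 6 now {0, 1, 3, 4, 5, 6, 7, 8, 9, 10, 11, 12}
Step 16: union(12, 9) -> already same set; set of 12 now {0, 1, 3, 4, 5, 6, 7, 8, 9, 10, 11, 12}
Component of 1: {0, 1, 3, 4, 5, 6, 7, 8, 9, 10, 11, 12}

Answer: 0, 1, 3, 4, 5, 6, 7, 8, 9, 10, 11, 12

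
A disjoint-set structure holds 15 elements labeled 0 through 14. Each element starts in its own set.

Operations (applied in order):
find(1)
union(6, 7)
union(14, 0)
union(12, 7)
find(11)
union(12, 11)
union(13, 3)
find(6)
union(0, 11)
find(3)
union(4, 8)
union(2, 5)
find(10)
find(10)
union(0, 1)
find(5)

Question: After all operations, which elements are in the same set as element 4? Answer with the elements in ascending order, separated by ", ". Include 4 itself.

Answer: 4, 8

Derivation:
Step 1: find(1) -> no change; set of 1 is {1}
Step 2: union(6, 7) -> merged; set of 6 now {6, 7}
Step 3: union(14, 0) -> merged; set of 14 now {0, 14}
Step 4: union(12, 7) -> merged; set of 12 now {6, 7, 12}
Step 5: find(11) -> no change; set of 11 is {11}
Step 6: union(12, 11) -> merged; set of 12 now {6, 7, 11, 12}
Step 7: union(13, 3) -> merged; set of 13 now {3, 13}
Step 8: find(6) -> no change; set of 6 is {6, 7, 11, 12}
Step 9: union(0, 11) -> merged; set of 0 now {0, 6, 7, 11, 12, 14}
Step 10: find(3) -> no change; set of 3 is {3, 13}
Step 11: union(4, 8) -> merged; set of 4 now {4, 8}
Step 12: union(2, 5) -> merged; set of 2 now {2, 5}
Step 13: find(10) -> no change; set of 10 is {10}
Step 14: find(10) -> no change; set of 10 is {10}
Step 15: union(0, 1) -> merged; set of 0 now {0, 1, 6, 7, 11, 12, 14}
Step 16: find(5) -> no change; set of 5 is {2, 5}
Component of 4: {4, 8}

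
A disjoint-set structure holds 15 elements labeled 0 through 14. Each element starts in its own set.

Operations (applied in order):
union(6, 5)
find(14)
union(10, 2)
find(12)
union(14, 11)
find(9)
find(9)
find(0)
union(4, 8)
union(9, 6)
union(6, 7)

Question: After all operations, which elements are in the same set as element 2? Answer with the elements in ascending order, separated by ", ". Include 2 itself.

Step 1: union(6, 5) -> merged; set of 6 now {5, 6}
Step 2: find(14) -> no change; set of 14 is {14}
Step 3: union(10, 2) -> merged; set of 10 now {2, 10}
Step 4: find(12) -> no change; set of 12 is {12}
Step 5: union(14, 11) -> merged; set of 14 now {11, 14}
Step 6: find(9) -> no change; set of 9 is {9}
Step 7: find(9) -> no change; set of 9 is {9}
Step 8: find(0) -> no change; set of 0 is {0}
Step 9: union(4, 8) -> merged; set of 4 now {4, 8}
Step 10: union(9, 6) -> merged; set of 9 now {5, 6, 9}
Step 11: union(6, 7) -> merged; set of 6 now {5, 6, 7, 9}
Component of 2: {2, 10}

Answer: 2, 10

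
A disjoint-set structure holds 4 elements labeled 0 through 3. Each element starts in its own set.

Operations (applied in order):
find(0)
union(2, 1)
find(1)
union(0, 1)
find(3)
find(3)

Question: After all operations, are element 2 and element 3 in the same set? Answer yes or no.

Answer: no

Derivation:
Step 1: find(0) -> no change; set of 0 is {0}
Step 2: union(2, 1) -> merged; set of 2 now {1, 2}
Step 3: find(1) -> no change; set of 1 is {1, 2}
Step 4: union(0, 1) -> merged; set of 0 now {0, 1, 2}
Step 5: find(3) -> no change; set of 3 is {3}
Step 6: find(3) -> no change; set of 3 is {3}
Set of 2: {0, 1, 2}; 3 is not a member.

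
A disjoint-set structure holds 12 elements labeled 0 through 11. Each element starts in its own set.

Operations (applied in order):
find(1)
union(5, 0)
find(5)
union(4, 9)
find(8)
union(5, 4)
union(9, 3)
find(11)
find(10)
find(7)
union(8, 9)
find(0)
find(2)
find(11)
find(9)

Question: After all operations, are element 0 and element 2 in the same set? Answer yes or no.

Step 1: find(1) -> no change; set of 1 is {1}
Step 2: union(5, 0) -> merged; set of 5 now {0, 5}
Step 3: find(5) -> no change; set of 5 is {0, 5}
Step 4: union(4, 9) -> merged; set of 4 now {4, 9}
Step 5: find(8) -> no change; set of 8 is {8}
Step 6: union(5, 4) -> merged; set of 5 now {0, 4, 5, 9}
Step 7: union(9, 3) -> merged; set of 9 now {0, 3, 4, 5, 9}
Step 8: find(11) -> no change; set of 11 is {11}
Step 9: find(10) -> no change; set of 10 is {10}
Step 10: find(7) -> no change; set of 7 is {7}
Step 11: union(8, 9) -> merged; set of 8 now {0, 3, 4, 5, 8, 9}
Step 12: find(0) -> no change; set of 0 is {0, 3, 4, 5, 8, 9}
Step 13: find(2) -> no change; set of 2 is {2}
Step 14: find(11) -> no change; set of 11 is {11}
Step 15: find(9) -> no change; set of 9 is {0, 3, 4, 5, 8, 9}
Set of 0: {0, 3, 4, 5, 8, 9}; 2 is not a member.

Answer: no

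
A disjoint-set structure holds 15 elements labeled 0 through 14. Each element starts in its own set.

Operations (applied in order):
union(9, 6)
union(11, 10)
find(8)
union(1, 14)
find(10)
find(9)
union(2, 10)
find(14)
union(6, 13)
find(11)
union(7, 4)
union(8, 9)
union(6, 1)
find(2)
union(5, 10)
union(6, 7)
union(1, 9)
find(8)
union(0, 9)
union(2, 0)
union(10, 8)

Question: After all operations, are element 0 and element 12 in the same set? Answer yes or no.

Step 1: union(9, 6) -> merged; set of 9 now {6, 9}
Step 2: union(11, 10) -> merged; set of 11 now {10, 11}
Step 3: find(8) -> no change; set of 8 is {8}
Step 4: union(1, 14) -> merged; set of 1 now {1, 14}
Step 5: find(10) -> no change; set of 10 is {10, 11}
Step 6: find(9) -> no change; set of 9 is {6, 9}
Step 7: union(2, 10) -> merged; set of 2 now {2, 10, 11}
Step 8: find(14) -> no change; set of 14 is {1, 14}
Step 9: union(6, 13) -> merged; set of 6 now {6, 9, 13}
Step 10: find(11) -> no change; set of 11 is {2, 10, 11}
Step 11: union(7, 4) -> merged; set of 7 now {4, 7}
Step 12: union(8, 9) -> merged; set of 8 now {6, 8, 9, 13}
Step 13: union(6, 1) -> merged; set of 6 now {1, 6, 8, 9, 13, 14}
Step 14: find(2) -> no change; set of 2 is {2, 10, 11}
Step 15: union(5, 10) -> merged; set of 5 now {2, 5, 10, 11}
Step 16: union(6, 7) -> merged; set of 6 now {1, 4, 6, 7, 8, 9, 13, 14}
Step 17: union(1, 9) -> already same set; set of 1 now {1, 4, 6, 7, 8, 9, 13, 14}
Step 18: find(8) -> no change; set of 8 is {1, 4, 6, 7, 8, 9, 13, 14}
Step 19: union(0, 9) -> merged; set of 0 now {0, 1, 4, 6, 7, 8, 9, 13, 14}
Step 20: union(2, 0) -> merged; set of 2 now {0, 1, 2, 4, 5, 6, 7, 8, 9, 10, 11, 13, 14}
Step 21: union(10, 8) -> already same set; set of 10 now {0, 1, 2, 4, 5, 6, 7, 8, 9, 10, 11, 13, 14}
Set of 0: {0, 1, 2, 4, 5, 6, 7, 8, 9, 10, 11, 13, 14}; 12 is not a member.

Answer: no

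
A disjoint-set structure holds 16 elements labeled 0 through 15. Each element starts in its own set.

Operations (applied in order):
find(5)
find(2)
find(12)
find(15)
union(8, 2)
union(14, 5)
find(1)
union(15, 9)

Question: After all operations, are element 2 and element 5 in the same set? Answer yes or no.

Answer: no

Derivation:
Step 1: find(5) -> no change; set of 5 is {5}
Step 2: find(2) -> no change; set of 2 is {2}
Step 3: find(12) -> no change; set of 12 is {12}
Step 4: find(15) -> no change; set of 15 is {15}
Step 5: union(8, 2) -> merged; set of 8 now {2, 8}
Step 6: union(14, 5) -> merged; set of 14 now {5, 14}
Step 7: find(1) -> no change; set of 1 is {1}
Step 8: union(15, 9) -> merged; set of 15 now {9, 15}
Set of 2: {2, 8}; 5 is not a member.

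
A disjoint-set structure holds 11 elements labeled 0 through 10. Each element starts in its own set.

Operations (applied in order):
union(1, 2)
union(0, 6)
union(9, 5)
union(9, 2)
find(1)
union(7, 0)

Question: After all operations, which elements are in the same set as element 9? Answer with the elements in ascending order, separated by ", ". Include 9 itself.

Answer: 1, 2, 5, 9

Derivation:
Step 1: union(1, 2) -> merged; set of 1 now {1, 2}
Step 2: union(0, 6) -> merged; set of 0 now {0, 6}
Step 3: union(9, 5) -> merged; set of 9 now {5, 9}
Step 4: union(9, 2) -> merged; set of 9 now {1, 2, 5, 9}
Step 5: find(1) -> no change; set of 1 is {1, 2, 5, 9}
Step 6: union(7, 0) -> merged; set of 7 now {0, 6, 7}
Component of 9: {1, 2, 5, 9}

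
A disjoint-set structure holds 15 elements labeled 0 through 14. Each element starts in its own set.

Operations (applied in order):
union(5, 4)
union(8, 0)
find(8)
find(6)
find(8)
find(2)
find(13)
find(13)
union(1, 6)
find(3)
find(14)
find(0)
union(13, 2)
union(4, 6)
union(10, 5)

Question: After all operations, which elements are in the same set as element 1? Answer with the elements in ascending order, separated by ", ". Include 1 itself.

Step 1: union(5, 4) -> merged; set of 5 now {4, 5}
Step 2: union(8, 0) -> merged; set of 8 now {0, 8}
Step 3: find(8) -> no change; set of 8 is {0, 8}
Step 4: find(6) -> no change; set of 6 is {6}
Step 5: find(8) -> no change; set of 8 is {0, 8}
Step 6: find(2) -> no change; set of 2 is {2}
Step 7: find(13) -> no change; set of 13 is {13}
Step 8: find(13) -> no change; set of 13 is {13}
Step 9: union(1, 6) -> merged; set of 1 now {1, 6}
Step 10: find(3) -> no change; set of 3 is {3}
Step 11: find(14) -> no change; set of 14 is {14}
Step 12: find(0) -> no change; set of 0 is {0, 8}
Step 13: union(13, 2) -> merged; set of 13 now {2, 13}
Step 14: union(4, 6) -> merged; set of 4 now {1, 4, 5, 6}
Step 15: union(10, 5) -> merged; set of 10 now {1, 4, 5, 6, 10}
Component of 1: {1, 4, 5, 6, 10}

Answer: 1, 4, 5, 6, 10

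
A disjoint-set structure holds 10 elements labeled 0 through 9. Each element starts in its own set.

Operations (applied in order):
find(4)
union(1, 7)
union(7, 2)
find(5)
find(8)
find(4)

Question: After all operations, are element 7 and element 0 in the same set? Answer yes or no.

Step 1: find(4) -> no change; set of 4 is {4}
Step 2: union(1, 7) -> merged; set of 1 now {1, 7}
Step 3: union(7, 2) -> merged; set of 7 now {1, 2, 7}
Step 4: find(5) -> no change; set of 5 is {5}
Step 5: find(8) -> no change; set of 8 is {8}
Step 6: find(4) -> no change; set of 4 is {4}
Set of 7: {1, 2, 7}; 0 is not a member.

Answer: no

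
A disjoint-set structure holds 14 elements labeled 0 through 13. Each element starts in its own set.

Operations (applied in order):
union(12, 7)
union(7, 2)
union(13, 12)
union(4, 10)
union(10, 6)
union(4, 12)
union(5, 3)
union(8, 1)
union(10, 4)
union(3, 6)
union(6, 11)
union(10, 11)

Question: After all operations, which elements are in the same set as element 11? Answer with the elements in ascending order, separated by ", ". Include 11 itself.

Step 1: union(12, 7) -> merged; set of 12 now {7, 12}
Step 2: union(7, 2) -> merged; set of 7 now {2, 7, 12}
Step 3: union(13, 12) -> merged; set of 13 now {2, 7, 12, 13}
Step 4: union(4, 10) -> merged; set of 4 now {4, 10}
Step 5: union(10, 6) -> merged; set of 10 now {4, 6, 10}
Step 6: union(4, 12) -> merged; set of 4 now {2, 4, 6, 7, 10, 12, 13}
Step 7: union(5, 3) -> merged; set of 5 now {3, 5}
Step 8: union(8, 1) -> merged; set of 8 now {1, 8}
Step 9: union(10, 4) -> already same set; set of 10 now {2, 4, 6, 7, 10, 12, 13}
Step 10: union(3, 6) -> merged; set of 3 now {2, 3, 4, 5, 6, 7, 10, 12, 13}
Step 11: union(6, 11) -> merged; set of 6 now {2, 3, 4, 5, 6, 7, 10, 11, 12, 13}
Step 12: union(10, 11) -> already same set; set of 10 now {2, 3, 4, 5, 6, 7, 10, 11, 12, 13}
Component of 11: {2, 3, 4, 5, 6, 7, 10, 11, 12, 13}

Answer: 2, 3, 4, 5, 6, 7, 10, 11, 12, 13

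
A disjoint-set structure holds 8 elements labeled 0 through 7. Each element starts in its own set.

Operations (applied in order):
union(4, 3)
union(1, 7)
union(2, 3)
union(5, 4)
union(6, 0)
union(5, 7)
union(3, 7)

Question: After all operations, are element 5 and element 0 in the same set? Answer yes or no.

Step 1: union(4, 3) -> merged; set of 4 now {3, 4}
Step 2: union(1, 7) -> merged; set of 1 now {1, 7}
Step 3: union(2, 3) -> merged; set of 2 now {2, 3, 4}
Step 4: union(5, 4) -> merged; set of 5 now {2, 3, 4, 5}
Step 5: union(6, 0) -> merged; set of 6 now {0, 6}
Step 6: union(5, 7) -> merged; set of 5 now {1, 2, 3, 4, 5, 7}
Step 7: union(3, 7) -> already same set; set of 3 now {1, 2, 3, 4, 5, 7}
Set of 5: {1, 2, 3, 4, 5, 7}; 0 is not a member.

Answer: no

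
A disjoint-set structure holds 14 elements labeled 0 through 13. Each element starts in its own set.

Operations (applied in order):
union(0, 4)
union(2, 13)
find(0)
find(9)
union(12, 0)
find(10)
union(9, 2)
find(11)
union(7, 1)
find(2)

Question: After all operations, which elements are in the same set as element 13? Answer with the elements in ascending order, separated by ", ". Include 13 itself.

Answer: 2, 9, 13

Derivation:
Step 1: union(0, 4) -> merged; set of 0 now {0, 4}
Step 2: union(2, 13) -> merged; set of 2 now {2, 13}
Step 3: find(0) -> no change; set of 0 is {0, 4}
Step 4: find(9) -> no change; set of 9 is {9}
Step 5: union(12, 0) -> merged; set of 12 now {0, 4, 12}
Step 6: find(10) -> no change; set of 10 is {10}
Step 7: union(9, 2) -> merged; set of 9 now {2, 9, 13}
Step 8: find(11) -> no change; set of 11 is {11}
Step 9: union(7, 1) -> merged; set of 7 now {1, 7}
Step 10: find(2) -> no change; set of 2 is {2, 9, 13}
Component of 13: {2, 9, 13}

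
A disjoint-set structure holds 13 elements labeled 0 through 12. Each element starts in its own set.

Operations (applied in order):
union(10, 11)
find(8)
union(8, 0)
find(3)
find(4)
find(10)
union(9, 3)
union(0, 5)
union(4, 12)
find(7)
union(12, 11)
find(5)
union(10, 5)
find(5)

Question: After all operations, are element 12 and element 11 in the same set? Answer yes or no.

Step 1: union(10, 11) -> merged; set of 10 now {10, 11}
Step 2: find(8) -> no change; set of 8 is {8}
Step 3: union(8, 0) -> merged; set of 8 now {0, 8}
Step 4: find(3) -> no change; set of 3 is {3}
Step 5: find(4) -> no change; set of 4 is {4}
Step 6: find(10) -> no change; set of 10 is {10, 11}
Step 7: union(9, 3) -> merged; set of 9 now {3, 9}
Step 8: union(0, 5) -> merged; set of 0 now {0, 5, 8}
Step 9: union(4, 12) -> merged; set of 4 now {4, 12}
Step 10: find(7) -> no change; set of 7 is {7}
Step 11: union(12, 11) -> merged; set of 12 now {4, 10, 11, 12}
Step 12: find(5) -> no change; set of 5 is {0, 5, 8}
Step 13: union(10, 5) -> merged; set of 10 now {0, 4, 5, 8, 10, 11, 12}
Step 14: find(5) -> no change; set of 5 is {0, 4, 5, 8, 10, 11, 12}
Set of 12: {0, 4, 5, 8, 10, 11, 12}; 11 is a member.

Answer: yes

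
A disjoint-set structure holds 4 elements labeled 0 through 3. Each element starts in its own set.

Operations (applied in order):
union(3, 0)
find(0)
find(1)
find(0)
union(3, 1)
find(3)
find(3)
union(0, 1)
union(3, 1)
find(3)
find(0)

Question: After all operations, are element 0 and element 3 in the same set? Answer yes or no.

Step 1: union(3, 0) -> merged; set of 3 now {0, 3}
Step 2: find(0) -> no change; set of 0 is {0, 3}
Step 3: find(1) -> no change; set of 1 is {1}
Step 4: find(0) -> no change; set of 0 is {0, 3}
Step 5: union(3, 1) -> merged; set of 3 now {0, 1, 3}
Step 6: find(3) -> no change; set of 3 is {0, 1, 3}
Step 7: find(3) -> no change; set of 3 is {0, 1, 3}
Step 8: union(0, 1) -> already same set; set of 0 now {0, 1, 3}
Step 9: union(3, 1) -> already same set; set of 3 now {0, 1, 3}
Step 10: find(3) -> no change; set of 3 is {0, 1, 3}
Step 11: find(0) -> no change; set of 0 is {0, 1, 3}
Set of 0: {0, 1, 3}; 3 is a member.

Answer: yes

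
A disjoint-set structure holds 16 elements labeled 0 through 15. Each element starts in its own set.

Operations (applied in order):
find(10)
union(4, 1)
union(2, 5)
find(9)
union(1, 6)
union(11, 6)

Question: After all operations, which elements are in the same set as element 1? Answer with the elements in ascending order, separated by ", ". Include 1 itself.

Answer: 1, 4, 6, 11

Derivation:
Step 1: find(10) -> no change; set of 10 is {10}
Step 2: union(4, 1) -> merged; set of 4 now {1, 4}
Step 3: union(2, 5) -> merged; set of 2 now {2, 5}
Step 4: find(9) -> no change; set of 9 is {9}
Step 5: union(1, 6) -> merged; set of 1 now {1, 4, 6}
Step 6: union(11, 6) -> merged; set of 11 now {1, 4, 6, 11}
Component of 1: {1, 4, 6, 11}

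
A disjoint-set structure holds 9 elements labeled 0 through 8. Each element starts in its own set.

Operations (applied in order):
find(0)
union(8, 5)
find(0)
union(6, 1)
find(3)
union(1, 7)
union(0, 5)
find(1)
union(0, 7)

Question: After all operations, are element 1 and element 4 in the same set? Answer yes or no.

Answer: no

Derivation:
Step 1: find(0) -> no change; set of 0 is {0}
Step 2: union(8, 5) -> merged; set of 8 now {5, 8}
Step 3: find(0) -> no change; set of 0 is {0}
Step 4: union(6, 1) -> merged; set of 6 now {1, 6}
Step 5: find(3) -> no change; set of 3 is {3}
Step 6: union(1, 7) -> merged; set of 1 now {1, 6, 7}
Step 7: union(0, 5) -> merged; set of 0 now {0, 5, 8}
Step 8: find(1) -> no change; set of 1 is {1, 6, 7}
Step 9: union(0, 7) -> merged; set of 0 now {0, 1, 5, 6, 7, 8}
Set of 1: {0, 1, 5, 6, 7, 8}; 4 is not a member.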